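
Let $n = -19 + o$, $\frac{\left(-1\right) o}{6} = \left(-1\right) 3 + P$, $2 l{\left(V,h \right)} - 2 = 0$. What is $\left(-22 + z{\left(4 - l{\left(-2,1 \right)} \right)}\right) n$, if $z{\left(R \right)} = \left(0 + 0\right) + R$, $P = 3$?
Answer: $361$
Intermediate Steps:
$l{\left(V,h \right)} = 1$ ($l{\left(V,h \right)} = 1 + \frac{1}{2} \cdot 0 = 1 + 0 = 1$)
$o = 0$ ($o = - 6 \left(\left(-1\right) 3 + 3\right) = - 6 \left(-3 + 3\right) = \left(-6\right) 0 = 0$)
$z{\left(R \right)} = R$ ($z{\left(R \right)} = 0 + R = R$)
$n = -19$ ($n = -19 + 0 = -19$)
$\left(-22 + z{\left(4 - l{\left(-2,1 \right)} \right)}\right) n = \left(-22 + \left(4 - 1\right)\right) \left(-19\right) = \left(-22 + 3\right) \left(-19\right) = \left(-19\right) \left(-19\right) = 361$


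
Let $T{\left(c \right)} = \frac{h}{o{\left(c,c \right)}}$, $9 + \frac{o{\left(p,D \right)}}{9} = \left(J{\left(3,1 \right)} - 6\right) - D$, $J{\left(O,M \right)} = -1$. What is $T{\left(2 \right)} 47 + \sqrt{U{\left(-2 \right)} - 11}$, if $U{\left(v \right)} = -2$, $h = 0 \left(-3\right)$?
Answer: $i \sqrt{13} \approx 3.6056 i$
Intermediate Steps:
$h = 0$
$o{\left(p,D \right)} = -144 - 9 D$ ($o{\left(p,D \right)} = -81 + 9 \left(\left(-1 - 6\right) - D\right) = -81 + 9 \left(-7 - D\right) = -81 - \left(63 + 9 D\right) = -144 - 9 D$)
$T{\left(c \right)} = 0$ ($T{\left(c \right)} = \frac{0}{-144 - 9 c} = 0$)
$T{\left(2 \right)} 47 + \sqrt{U{\left(-2 \right)} - 11} = 0 \cdot 47 + \sqrt{-2 - 11} = 0 + \sqrt{-13} = 0 + i \sqrt{13} = i \sqrt{13}$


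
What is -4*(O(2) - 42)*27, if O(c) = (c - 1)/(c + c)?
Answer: 4509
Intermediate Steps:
O(c) = (-1 + c)/(2*c) (O(c) = (-1 + c)/((2*c)) = (-1 + c)*(1/(2*c)) = (-1 + c)/(2*c))
-4*(O(2) - 42)*27 = -4*((½)*(-1 + 2)/2 - 42)*27 = -4*((½)*(½)*1 - 42)*27 = -4*(¼ - 42)*27 = -4*(-167/4)*27 = 167*27 = 4509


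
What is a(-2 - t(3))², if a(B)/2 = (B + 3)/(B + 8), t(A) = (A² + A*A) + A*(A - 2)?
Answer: 64/9 ≈ 7.1111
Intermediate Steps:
t(A) = 2*A² + A*(-2 + A) (t(A) = (A² + A²) + A*(-2 + A) = 2*A² + A*(-2 + A))
a(B) = 2*(3 + B)/(8 + B) (a(B) = 2*((B + 3)/(B + 8)) = 2*((3 + B)/(8 + B)) = 2*(3 + B)/(8 + B))
a(-2 - t(3))² = (2*(3 + (-2 - 3*(-2 + 3*3)))/(8 + (-2 - 3*(-2 + 3*3))))² = (2*(3 + (-2 - 3*(-2 + 9)))/(8 + (-2 - 3*(-2 + 9))))² = (2*(3 + (-2 - 3*7))/(8 + (-2 - 3*7)))² = (2*(3 + (-2 - 1*21))/(8 + (-2 - 1*21)))² = (2*(3 + (-2 - 21))/(8 + (-2 - 21)))² = (2*(3 - 23)/(8 - 23))² = (2*(-20)/(-15))² = (2*(-1/15)*(-20))² = (8/3)² = 64/9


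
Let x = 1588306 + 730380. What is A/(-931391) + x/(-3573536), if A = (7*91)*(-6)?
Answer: -1072972608817/1664179634288 ≈ -0.64475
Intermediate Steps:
x = 2318686
A = -3822 (A = 637*(-6) = -3822)
A/(-931391) + x/(-3573536) = -3822/(-931391) + 2318686/(-3573536) = -3822*(-1/931391) + 2318686*(-1/3573536) = 3822/931391 - 1159343/1786768 = -1072972608817/1664179634288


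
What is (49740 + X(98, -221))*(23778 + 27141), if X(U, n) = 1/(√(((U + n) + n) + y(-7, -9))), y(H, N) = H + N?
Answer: 2532711060 - 16973*I*√10/20 ≈ 2.5327e+9 - 2683.7*I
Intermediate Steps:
X(U, n) = (-16 + U + 2*n)^(-½) (X(U, n) = 1/(√(((U + n) + n) + (-7 - 9))) = 1/(√((U + 2*n) - 16)) = 1/(√(-16 + U + 2*n)) = (-16 + U + 2*n)^(-½))
(49740 + X(98, -221))*(23778 + 27141) = (49740 + (-16 + 98 + 2*(-221))^(-½))*(23778 + 27141) = (49740 + (-16 + 98 - 442)^(-½))*50919 = (49740 + (-360)^(-½))*50919 = (49740 - I*√10/60)*50919 = 2532711060 - 16973*I*√10/20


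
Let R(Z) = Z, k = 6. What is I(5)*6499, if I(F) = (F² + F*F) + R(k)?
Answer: 363944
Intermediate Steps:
I(F) = 6 + 2*F² (I(F) = (F² + F*F) + 6 = (F² + F²) + 6 = 2*F² + 6 = 6 + 2*F²)
I(5)*6499 = (6 + 2*5²)*6499 = (6 + 2*25)*6499 = (6 + 50)*6499 = 56*6499 = 363944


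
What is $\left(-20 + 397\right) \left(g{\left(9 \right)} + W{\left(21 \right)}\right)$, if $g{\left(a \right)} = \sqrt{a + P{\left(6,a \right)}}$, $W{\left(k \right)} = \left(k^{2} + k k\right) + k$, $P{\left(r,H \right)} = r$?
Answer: $340431 + 377 \sqrt{15} \approx 3.4189 \cdot 10^{5}$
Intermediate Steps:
$W{\left(k \right)} = k + 2 k^{2}$ ($W{\left(k \right)} = \left(k^{2} + k^{2}\right) + k = 2 k^{2} + k = k + 2 k^{2}$)
$g{\left(a \right)} = \sqrt{6 + a}$ ($g{\left(a \right)} = \sqrt{a + 6} = \sqrt{6 + a}$)
$\left(-20 + 397\right) \left(g{\left(9 \right)} + W{\left(21 \right)}\right) = \left(-20 + 397\right) \left(\sqrt{6 + 9} + 21 \left(1 + 2 \cdot 21\right)\right) = 377 \left(\sqrt{15} + 21 \left(1 + 42\right)\right) = 377 \left(\sqrt{15} + 21 \cdot 43\right) = 377 \left(\sqrt{15} + 903\right) = 377 \left(903 + \sqrt{15}\right) = 340431 + 377 \sqrt{15}$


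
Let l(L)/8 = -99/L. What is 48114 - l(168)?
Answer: 336831/7 ≈ 48119.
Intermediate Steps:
l(L) = -792/L (l(L) = 8*(-99/L) = -792/L)
48114 - l(168) = 48114 - (-792)/168 = 48114 - 1*(-33/7) = 48114 + 33/7 = 336831/7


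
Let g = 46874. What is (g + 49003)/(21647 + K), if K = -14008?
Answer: 95877/7639 ≈ 12.551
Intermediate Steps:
(g + 49003)/(21647 + K) = (46874 + 49003)/(21647 - 14008) = 95877/7639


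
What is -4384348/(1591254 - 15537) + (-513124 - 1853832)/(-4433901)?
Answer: -1745568019344/776285909113 ≈ -2.2486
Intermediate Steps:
-4384348/(1591254 - 15537) + (-513124 - 1853832)/(-4433901) = -4384348/1575717 - 2366956*(-1/4433901) = -4384348*1/1575717 + 2366956/4433901 = -4384348/1575717 + 2366956/4433901 = -1745568019344/776285909113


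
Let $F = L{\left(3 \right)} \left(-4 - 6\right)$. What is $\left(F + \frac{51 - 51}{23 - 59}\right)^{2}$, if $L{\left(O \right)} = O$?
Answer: $900$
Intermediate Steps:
$F = -30$ ($F = 3 \left(-4 - 6\right) = 3 \left(-10\right) = -30$)
$\left(F + \frac{51 - 51}{23 - 59}\right)^{2} = \left(-30 + \frac{51 - 51}{23 - 59}\right)^{2} = \left(-30 + \frac{0}{-36}\right)^{2} = \left(-30 + 0 \left(- \frac{1}{36}\right)\right)^{2} = \left(-30 + 0\right)^{2} = \left(-30\right)^{2} = 900$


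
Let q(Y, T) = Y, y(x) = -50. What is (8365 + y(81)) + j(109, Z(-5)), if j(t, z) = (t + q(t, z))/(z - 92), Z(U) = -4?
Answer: 399011/48 ≈ 8312.7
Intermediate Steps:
j(t, z) = 2*t/(-92 + z) (j(t, z) = (t + t)/(z - 92) = (2*t)/(-92 + z) = 2*t/(-92 + z))
(8365 + y(81)) + j(109, Z(-5)) = (8365 - 50) + 2*109/(-92 - 4) = 8315 + 2*109/(-96) = 8315 + 2*109*(-1/96) = 8315 - 109/48 = 399011/48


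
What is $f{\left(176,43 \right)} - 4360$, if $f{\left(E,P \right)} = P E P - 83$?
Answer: $320981$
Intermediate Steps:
$f{\left(E,P \right)} = -83 + E P^{2}$ ($f{\left(E,P \right)} = E P P - 83 = E P^{2} - 83 = -83 + E P^{2}$)
$f{\left(176,43 \right)} - 4360 = \left(-83 + 176 \cdot 43^{2}\right) - 4360 = \left(-83 + 176 \cdot 1849\right) - 4360 = \left(-83 + 325424\right) - 4360 = 325341 - 4360 = 320981$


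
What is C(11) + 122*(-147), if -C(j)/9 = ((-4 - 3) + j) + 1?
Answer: -17979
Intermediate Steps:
C(j) = 54 - 9*j (C(j) = -9*(((-4 - 3) + j) + 1) = -9*((-7 + j) + 1) = -9*(-6 + j) = 54 - 9*j)
C(11) + 122*(-147) = (54 - 9*11) + 122*(-147) = (54 - 99) - 17934 = -45 - 17934 = -17979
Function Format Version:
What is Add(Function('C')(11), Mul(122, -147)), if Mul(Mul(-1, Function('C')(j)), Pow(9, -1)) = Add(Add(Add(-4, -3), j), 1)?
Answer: -17979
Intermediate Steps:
Function('C')(j) = Add(54, Mul(-9, j)) (Function('C')(j) = Mul(-9, Add(Add(Add(-4, -3), j), 1)) = Mul(-9, Add(Add(-7, j), 1)) = Mul(-9, Add(-6, j)) = Add(54, Mul(-9, j)))
Add(Function('C')(11), Mul(122, -147)) = Add(Add(54, Mul(-9, 11)), Mul(122, -147)) = Add(Add(54, -99), -17934) = Add(-45, -17934) = -17979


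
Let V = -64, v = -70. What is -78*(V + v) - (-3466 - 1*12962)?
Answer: 26880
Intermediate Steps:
-78*(V + v) - (-3466 - 1*12962) = -78*(-64 - 70) - (-3466 - 1*12962) = -78*(-134) - (-3466 - 12962) = 10452 - 1*(-16428) = 10452 + 16428 = 26880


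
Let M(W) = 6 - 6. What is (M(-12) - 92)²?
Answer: 8464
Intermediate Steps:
M(W) = 0
(M(-12) - 92)² = (0 - 92)² = (-92)² = 8464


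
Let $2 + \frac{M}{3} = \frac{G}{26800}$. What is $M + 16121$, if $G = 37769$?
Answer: $\frac{431995307}{26800} \approx 16119.0$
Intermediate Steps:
$M = - \frac{47493}{26800}$ ($M = -6 + 3 \cdot \frac{37769}{26800} = -6 + \frac{113307}{26800} = - \frac{47493}{26800} \approx -1.7721$)
$M + 16121 = - \frac{47493}{26800} + 16121 = \frac{431995307}{26800}$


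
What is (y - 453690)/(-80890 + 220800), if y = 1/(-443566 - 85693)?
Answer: -240119515711/74048626690 ≈ -3.2427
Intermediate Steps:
y = -1/529259 (y = 1/(-529259) = -1/529259 ≈ -1.8894e-6)
(y - 453690)/(-80890 + 220800) = (-1/529259 - 453690)/(-80890 + 220800) = -240119515711/529259/139910 = -240119515711/529259*1/139910 = -240119515711/74048626690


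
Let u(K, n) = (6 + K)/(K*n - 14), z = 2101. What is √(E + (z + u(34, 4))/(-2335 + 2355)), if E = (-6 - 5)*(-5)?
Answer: √59560705/610 ≈ 12.652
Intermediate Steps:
E = 55 (E = -11*(-5) = 55)
u(K, n) = (6 + K)/(-14 + K*n)
√(E + (z + u(34, 4))/(-2335 + 2355)) = √(55 + (2101 + (6 + 34)/(-14 + 34*4))/(-2335 + 2355)) = √(55 + (2101 + 40/(-14 + 136))/20) = √(55 + (2101 + 40/122)*(1/20)) = √(55 + (2101 + (1/122)*40)*(1/20)) = √(55 + (2101 + 20/61)*(1/20)) = √(55 + (128181/61)*(1/20)) = √(55 + 128181/1220) = √(195281/1220) = √59560705/610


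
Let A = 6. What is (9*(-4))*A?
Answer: -216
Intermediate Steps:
(9*(-4))*A = (9*(-4))*6 = -36*6 = -216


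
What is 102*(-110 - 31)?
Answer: -14382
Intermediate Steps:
102*(-110 - 31) = 102*(-141) = -14382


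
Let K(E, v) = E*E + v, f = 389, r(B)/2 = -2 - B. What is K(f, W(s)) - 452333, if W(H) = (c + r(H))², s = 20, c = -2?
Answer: -298896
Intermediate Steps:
r(B) = -4 - 2*B (r(B) = 2*(-2 - B) = -4 - 2*B)
W(H) = (-6 - 2*H)² (W(H) = (-2 + (-4 - 2*H))² = (-6 - 2*H)²)
K(E, v) = v + E² (K(E, v) = E² + v = v + E²)
K(f, W(s)) - 452333 = (4*(3 + 20)² + 389²) - 452333 = (4*23² + 151321) - 452333 = (4*529 + 151321) - 452333 = (2116 + 151321) - 452333 = 153437 - 452333 = -298896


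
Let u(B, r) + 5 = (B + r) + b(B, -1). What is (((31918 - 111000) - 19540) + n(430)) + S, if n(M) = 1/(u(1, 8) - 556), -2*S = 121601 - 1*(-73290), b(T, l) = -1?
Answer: -216850657/1106 ≈ -1.9607e+5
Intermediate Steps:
S = -194891/2 (S = -(121601 - 1*(-73290))/2 = -(121601 + 73290)/2 = -½*194891 = -194891/2 ≈ -97446.)
u(B, r) = -6 + B + r (u(B, r) = -5 + ((B + r) - 1) = -5 + (-1 + B + r) = -6 + B + r)
n(M) = -1/553 (n(M) = 1/((-6 + 1 + 8) - 556) = 1/(3 - 556) = 1/(-553) = -1/553)
(((31918 - 111000) - 19540) + n(430)) + S = (((31918 - 111000) - 19540) - 1/553) - 194891/2 = ((-79082 - 19540) - 1/553) - 194891/2 = (-98622 - 1/553) - 194891/2 = -54537967/553 - 194891/2 = -216850657/1106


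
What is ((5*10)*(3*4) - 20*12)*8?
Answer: 2880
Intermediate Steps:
((5*10)*(3*4) - 20*12)*8 = (50*12 - 1*240)*8 = (600 - 240)*8 = 360*8 = 2880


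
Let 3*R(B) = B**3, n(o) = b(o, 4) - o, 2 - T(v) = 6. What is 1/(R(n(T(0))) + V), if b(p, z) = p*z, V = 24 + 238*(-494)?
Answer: -1/118124 ≈ -8.4657e-6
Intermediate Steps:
V = -117548 (V = 24 - 117572 = -117548)
T(v) = -4 (T(v) = 2 - 1*6 = 2 - 6 = -4)
n(o) = 3*o (n(o) = o*4 - o = 4*o - o = 3*o)
R(B) = B**3/3
1/(R(n(T(0))) + V) = 1/((3*(-4))**3/3 - 117548) = 1/((1/3)*(-12)**3 - 117548) = 1/((1/3)*(-1728) - 117548) = 1/(-576 - 117548) = 1/(-118124) = -1/118124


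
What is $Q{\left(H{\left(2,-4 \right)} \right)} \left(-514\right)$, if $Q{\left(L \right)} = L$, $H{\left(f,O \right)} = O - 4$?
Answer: $4112$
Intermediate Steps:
$H{\left(f,O \right)} = -4 + O$
$Q{\left(H{\left(2,-4 \right)} \right)} \left(-514\right) = \left(-4 - 4\right) \left(-514\right) = \left(-8\right) \left(-514\right) = 4112$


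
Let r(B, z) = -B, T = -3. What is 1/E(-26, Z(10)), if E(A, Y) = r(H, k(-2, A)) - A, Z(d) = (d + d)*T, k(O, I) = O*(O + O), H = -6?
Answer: 1/32 ≈ 0.031250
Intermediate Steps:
k(O, I) = 2*O² (k(O, I) = O*(2*O) = 2*O²)
Z(d) = -6*d (Z(d) = (d + d)*(-3) = (2*d)*(-3) = -6*d)
E(A, Y) = 6 - A (E(A, Y) = -1*(-6) - A = 6 - A)
1/E(-26, Z(10)) = 1/(6 - 1*(-26)) = 1/(6 + 26) = 1/32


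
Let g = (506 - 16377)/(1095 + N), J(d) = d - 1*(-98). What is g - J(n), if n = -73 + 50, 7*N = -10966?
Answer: -136478/3301 ≈ -41.344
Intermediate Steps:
N = -10966/7 (N = (1/7)*(-10966) = -10966/7 ≈ -1566.6)
n = -23
J(d) = 98 + d (J(d) = d + 98 = 98 + d)
g = 111097/3301 (g = (506 - 16377)/(1095 - 10966/7) = -15871/(-3301/7) = -15871*(-7/3301) = 111097/3301 ≈ 33.656)
g - J(n) = 111097/3301 - (98 - 23) = 111097/3301 - 1*75 = 111097/3301 - 75 = -136478/3301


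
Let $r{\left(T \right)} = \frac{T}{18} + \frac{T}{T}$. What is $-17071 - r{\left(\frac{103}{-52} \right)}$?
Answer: $- \frac{15979289}{936} \approx -17072.0$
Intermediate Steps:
$r{\left(T \right)} = 1 + \frac{T}{18}$ ($r{\left(T \right)} = T \frac{1}{18} + 1 = \frac{T}{18} + 1 = 1 + \frac{T}{18}$)
$-17071 - r{\left(\frac{103}{-52} \right)} = -17071 - \left(1 + \frac{103 \frac{1}{-52}}{18}\right) = -17071 - \left(1 + \frac{103 \left(- \frac{1}{52}\right)}{18}\right) = -17071 - \left(1 + \frac{1}{18} \left(- \frac{103}{52}\right)\right) = -17071 - \left(1 - \frac{103}{936}\right) = -17071 - \frac{833}{936} = - \frac{15979289}{936}$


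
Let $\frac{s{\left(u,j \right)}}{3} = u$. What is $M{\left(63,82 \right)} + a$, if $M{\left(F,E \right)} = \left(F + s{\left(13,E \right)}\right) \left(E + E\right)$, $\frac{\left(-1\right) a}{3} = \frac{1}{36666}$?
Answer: $\frac{204449615}{12222} \approx 16728.0$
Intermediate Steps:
$s{\left(u,j \right)} = 3 u$
$a = - \frac{1}{12222}$ ($a = - \frac{3}{36666} = \left(-3\right) \frac{1}{36666} = - \frac{1}{12222} \approx -8.182 \cdot 10^{-5}$)
$M{\left(F,E \right)} = 2 E \left(39 + F\right)$ ($M{\left(F,E \right)} = \left(F + 3 \cdot 13\right) \left(E + E\right) = \left(F + 39\right) 2 E = \left(39 + F\right) 2 E = 2 E \left(39 + F\right)$)
$M{\left(63,82 \right)} + a = 2 \cdot 82 \left(39 + 63\right) - \frac{1}{12222} = 2 \cdot 82 \cdot 102 - \frac{1}{12222} = 16728 - \frac{1}{12222} = \frac{204449615}{12222}$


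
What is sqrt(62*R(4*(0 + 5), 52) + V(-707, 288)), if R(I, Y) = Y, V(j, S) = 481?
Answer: sqrt(3705) ≈ 60.869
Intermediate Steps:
sqrt(62*R(4*(0 + 5), 52) + V(-707, 288)) = sqrt(62*52 + 481) = sqrt(3224 + 481) = sqrt(3705)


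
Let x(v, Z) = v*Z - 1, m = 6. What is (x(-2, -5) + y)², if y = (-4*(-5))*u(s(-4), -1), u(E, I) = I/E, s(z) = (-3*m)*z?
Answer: 24649/324 ≈ 76.077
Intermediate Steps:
s(z) = -18*z (s(z) = (-3*6)*z = -18*z)
x(v, Z) = -1 + Z*v (x(v, Z) = Z*v - 1 = -1 + Z*v)
y = -5/18 (y = (-4*(-5))*(-1/((-18*(-4)))) = 20*(-1/72) = -5/18 ≈ -0.27778)
(x(-2, -5) + y)² = ((-1 - 5*(-2)) - 5/18)² = ((-1 + 10) - 5/18)² = (9 - 5/18)² = (157/18)² = 24649/324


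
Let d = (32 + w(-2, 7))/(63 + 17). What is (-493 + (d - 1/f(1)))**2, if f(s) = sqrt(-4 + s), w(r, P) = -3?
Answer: 4659674363/19200 - 13137*I*sqrt(3)/40 ≈ 2.4269e+5 - 568.85*I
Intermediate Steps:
d = 29/80 (d = (32 - 3)/(63 + 17) = 29/80 ≈ 0.36250)
(-493 + (d - 1/f(1)))**2 = (-493 + (29/80 - 1/(sqrt(-4 + 1))))**2 = (-493 + (29/80 - 1/(sqrt(-3))))**2 = (-493 + (29/80 - 1/(I*sqrt(3))))**2 = (-493 + (29/80 - (-1)*I*sqrt(3)/3))**2 = (-493 + (29/80 + I*sqrt(3)/3))**2 = (-39411/80 + I*sqrt(3)/3)**2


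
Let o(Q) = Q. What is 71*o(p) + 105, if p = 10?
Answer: 815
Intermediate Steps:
71*o(p) + 105 = 71*10 + 105 = 710 + 105 = 815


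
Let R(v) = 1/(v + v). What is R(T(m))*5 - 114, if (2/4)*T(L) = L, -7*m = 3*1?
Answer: -1403/12 ≈ -116.92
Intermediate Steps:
m = -3/7 ≈ -0.42857
T(L) = 2*L
R(v) = 1/(2*v)
R(T(m))*5 - 114 = (1/(2*((2*(-3/7)))))*5 - 114 = (1/(2*(-6/7)))*5 - 114 = ((1/2)*(-7/6))*5 - 114 = -7/12*5 - 114 = -35/12 - 114 = -1403/12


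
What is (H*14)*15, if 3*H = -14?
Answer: -980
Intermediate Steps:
H = -14/3 (H = (⅓)*(-14) = -14/3 ≈ -4.6667)
(H*14)*15 = -14/3*14*15 = -196/3*15 = -980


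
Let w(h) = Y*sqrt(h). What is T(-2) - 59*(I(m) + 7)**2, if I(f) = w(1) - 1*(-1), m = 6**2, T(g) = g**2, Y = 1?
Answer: -4775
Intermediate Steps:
m = 36
w(h) = sqrt(h) (w(h) = 1*sqrt(h) = sqrt(h))
I(f) = 2 (I(f) = sqrt(1) - 1*(-1) = 1 + 1 = 2)
T(-2) - 59*(I(m) + 7)**2 = (-2)**2 - 59*(2 + 7)**2 = 4 - 59*9**2 = 4 - 59*81 = 4 - 4779 = -4775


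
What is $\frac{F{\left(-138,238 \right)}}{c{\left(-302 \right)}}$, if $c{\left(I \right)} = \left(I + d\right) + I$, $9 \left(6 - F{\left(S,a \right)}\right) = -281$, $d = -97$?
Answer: $- \frac{335}{6309} \approx -0.053099$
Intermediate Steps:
$F{\left(S,a \right)} = \frac{335}{9}$ ($F{\left(S,a \right)} = 6 - - \frac{281}{9} = 6 + \frac{281}{9} = \frac{335}{9}$)
$c{\left(I \right)} = -97 + 2 I$ ($c{\left(I \right)} = \left(I - 97\right) + I = \left(-97 + I\right) + I = -97 + 2 I$)
$\frac{F{\left(-138,238 \right)}}{c{\left(-302 \right)}} = \frac{335}{9 \left(-97 + 2 \left(-302\right)\right)} = \frac{335}{9 \left(-97 - 604\right)} = \frac{335}{9 \left(-701\right)} = \frac{335}{9} \left(- \frac{1}{701}\right) = - \frac{335}{6309}$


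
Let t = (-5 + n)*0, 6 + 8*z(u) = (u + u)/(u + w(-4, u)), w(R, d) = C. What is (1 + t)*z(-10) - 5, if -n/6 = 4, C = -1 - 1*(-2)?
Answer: -197/36 ≈ -5.4722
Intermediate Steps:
C = 1 (C = -1 + 2 = 1)
w(R, d) = 1
n = -24 (n = -6*4 = -24)
z(u) = -3/4 + u/(4*(1 + u)) (z(u) = -3/4 + ((u + u)/(u + 1))/8 = -3/4 + ((2*u)/(1 + u))/8 = -3/4 + (2*u/(1 + u))/8 = -3/4 + u/(4*(1 + u)))
t = 0 (t = (-5 - 24)*0 = -29*0 = 0)
(1 + t)*z(-10) - 5 = (1 + 0)*((-3 - 2*(-10))/(4*(1 - 10))) - 5 = 1*((1/4)*(-3 + 20)/(-9)) - 5 = 1*((1/4)*(-1/9)*17) - 5 = 1*(-17/36) - 5 = -17/36 - 5 = -197/36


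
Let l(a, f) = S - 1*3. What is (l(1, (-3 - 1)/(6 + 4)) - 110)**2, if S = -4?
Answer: 13689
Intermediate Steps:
l(a, f) = -7 (l(a, f) = -4 - 1*3 = -4 - 3 = -7)
(l(1, (-3 - 1)/(6 + 4)) - 110)**2 = (-7 - 110)**2 = (-117)**2 = 13689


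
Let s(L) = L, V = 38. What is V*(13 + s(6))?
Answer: 722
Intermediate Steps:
V*(13 + s(6)) = 38*(13 + 6) = 38*19 = 722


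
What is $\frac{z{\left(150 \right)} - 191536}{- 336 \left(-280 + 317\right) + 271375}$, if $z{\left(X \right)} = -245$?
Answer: $- \frac{191781}{258943} \approx -0.74063$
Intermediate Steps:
$\frac{z{\left(150 \right)} - 191536}{- 336 \left(-280 + 317\right) + 271375} = \frac{-245 - 191536}{- 336 \left(-280 + 317\right) + 271375} = - \frac{191781}{\left(-336\right) 37 + 271375} = - \frac{191781}{-12432 + 271375} = - \frac{191781}{258943}$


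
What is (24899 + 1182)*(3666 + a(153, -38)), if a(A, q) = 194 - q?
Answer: 101663738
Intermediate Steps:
(24899 + 1182)*(3666 + a(153, -38)) = (24899 + 1182)*(3666 + (194 - 1*(-38))) = 26081*(3666 + (194 + 38)) = 26081*(3666 + 232) = 26081*3898 = 101663738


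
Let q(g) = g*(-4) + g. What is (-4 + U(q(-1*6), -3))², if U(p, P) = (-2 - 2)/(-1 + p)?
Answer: 5184/289 ≈ 17.938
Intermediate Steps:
q(g) = -3*g (q(g) = -4*g + g = -3*g)
U(p, P) = -4/(-1 + p)
(-4 + U(q(-1*6), -3))² = (-4 - 4/(-1 - (-3)*6))² = (-4 - 4/(-1 - 3*(-6)))² = (-4 - 4/(-1 + 18))² = (-4 - 4/17)² = (-72/17)² = 5184/289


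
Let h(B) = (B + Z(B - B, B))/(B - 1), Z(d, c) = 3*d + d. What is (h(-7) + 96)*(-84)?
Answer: -16275/2 ≈ -8137.5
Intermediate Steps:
Z(d, c) = 4*d
h(B) = B/(-1 + B) (h(B) = (B + 4*(B - B))/(B - 1) = (B + 4*0)/(-1 + B) = (B + 0)/(-1 + B) = B/(-1 + B))
(h(-7) + 96)*(-84) = (-7/(-1 - 7) + 96)*(-84) = (-7/(-8) + 96)*(-84) = (-7*(-⅛) + 96)*(-84) = (7/8 + 96)*(-84) = (775/8)*(-84) = -16275/2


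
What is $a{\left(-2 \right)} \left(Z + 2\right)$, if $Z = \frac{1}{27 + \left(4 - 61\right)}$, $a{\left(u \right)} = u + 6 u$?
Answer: $- \frac{413}{15} \approx -27.533$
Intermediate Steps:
$a{\left(u \right)} = 7 u$
$Z = - \frac{1}{30}$ ($Z = \frac{1}{27 - 57} = \frac{1}{-30} = - \frac{1}{30} \approx -0.033333$)
$a{\left(-2 \right)} \left(Z + 2\right) = 7 \left(-2\right) \left(- \frac{1}{30} + 2\right) = \left(-14\right) \frac{59}{30} = - \frac{413}{15}$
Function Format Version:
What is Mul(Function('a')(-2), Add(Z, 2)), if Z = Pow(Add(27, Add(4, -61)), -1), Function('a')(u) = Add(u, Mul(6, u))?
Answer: Rational(-413, 15) ≈ -27.533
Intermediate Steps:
Function('a')(u) = Mul(7, u)
Z = Rational(-1, 30) (Z = Pow(Add(27, -57), -1) = Pow(-30, -1) = Rational(-1, 30) ≈ -0.033333)
Mul(Function('a')(-2), Add(Z, 2)) = Mul(Mul(7, -2), Add(Rational(-1, 30), 2)) = Mul(-14, Rational(59, 30)) = Rational(-413, 15)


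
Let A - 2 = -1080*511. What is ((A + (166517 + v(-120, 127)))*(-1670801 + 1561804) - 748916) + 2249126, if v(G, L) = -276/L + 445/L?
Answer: 5334577606636/127 ≈ 4.2005e+10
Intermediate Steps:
v(G, L) = 169/L
A = -551878 (A = 2 - 1080*511 = 2 - 551880 = -551878)
((A + (166517 + v(-120, 127)))*(-1670801 + 1561804) - 748916) + 2249126 = ((-551878 + (166517 + 169/127))*(-1670801 + 1561804) - 748916) + 2249126 = ((-551878 + (166517 + 169*(1/127)))*(-108997) - 748916) + 2249126 = ((-551878 + (166517 + 169/127))*(-108997) - 748916) + 2249126 = ((-551878 + 21147828/127)*(-108997) - 748916) + 2249126 = (-48940678/127*(-108997) - 748916) + 2249126 = (5334387079966/127 - 748916) + 2249126 = 5334291967634/127 + 2249126 = 5334577606636/127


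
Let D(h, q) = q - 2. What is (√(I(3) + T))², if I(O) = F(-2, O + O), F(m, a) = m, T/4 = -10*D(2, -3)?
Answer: 198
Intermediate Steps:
D(h, q) = -2 + q
T = 200 (T = 4*(-10*(-2 - 3)) = 4*(-10*(-5)) = 4*50 = 200)
I(O) = -2
(√(I(3) + T))² = (√(-2 + 200))² = (√198)² = (3*√22)² = 198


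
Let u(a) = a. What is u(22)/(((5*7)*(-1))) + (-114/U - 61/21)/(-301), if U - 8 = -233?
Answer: -98071/158025 ≈ -0.62060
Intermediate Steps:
U = -225 (U = 8 - 233 = -225)
u(22)/(((5*7)*(-1))) + (-114/U - 61/21)/(-301) = 22/(((5*7)*(-1))) + (-114/(-225) - 61/21)/(-301) = 22/((35*(-1))) + (-114*(-1/225) - 61*1/21)*(-1/301) = 22/(-35) + (38/75 - 61/21)*(-1/301) = 22*(-1/35) - 1259/525*(-1/301) = -22/35 + 1259/158025 = -98071/158025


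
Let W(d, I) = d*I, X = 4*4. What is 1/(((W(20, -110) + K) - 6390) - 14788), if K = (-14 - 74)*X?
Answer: -1/24786 ≈ -4.0345e-5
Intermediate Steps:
X = 16
W(d, I) = I*d
K = -1408 (K = (-14 - 74)*16 = -88*16 = -1408)
1/(((W(20, -110) + K) - 6390) - 14788) = 1/(((-110*20 - 1408) - 6390) - 14788) = 1/(((-2200 - 1408) - 6390) - 14788) = 1/((-3608 - 6390) - 14788) = 1/(-9998 - 14788) = 1/(-24786) = -1/24786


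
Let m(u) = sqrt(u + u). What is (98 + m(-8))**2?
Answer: 9588 + 784*I ≈ 9588.0 + 784.0*I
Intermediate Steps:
m(u) = sqrt(2)*sqrt(u) (m(u) = sqrt(2*u) = sqrt(2)*sqrt(u))
(98 + m(-8))**2 = (98 + sqrt(2)*sqrt(-8))**2 = (98 + sqrt(2)*(2*I*sqrt(2)))**2 = (98 + 4*I)**2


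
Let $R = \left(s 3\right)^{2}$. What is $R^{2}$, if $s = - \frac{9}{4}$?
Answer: $\frac{531441}{256} \approx 2075.9$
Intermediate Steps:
$s = - \frac{9}{4}$ ($s = \left(-9\right) \frac{1}{4} = - \frac{9}{4} \approx -2.25$)
$R = \frac{729}{16}$ ($R = \left(\left(- \frac{9}{4}\right) 3\right)^{2} = \left(- \frac{27}{4}\right)^{2} = \frac{729}{16} \approx 45.563$)
$R^{2} = \left(\frac{729}{16}\right)^{2} = \frac{531441}{256}$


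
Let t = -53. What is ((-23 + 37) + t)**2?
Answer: 1521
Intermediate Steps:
((-23 + 37) + t)**2 = ((-23 + 37) - 53)**2 = (14 - 53)**2 = (-39)**2 = 1521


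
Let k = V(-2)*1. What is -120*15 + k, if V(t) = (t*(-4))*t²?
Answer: -1768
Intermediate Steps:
V(t) = -4*t³ (V(t) = (-4*t)*t² = -4*t³)
k = 32 (k = -4*(-2)³*1 = -4*(-8)*1 = 32*1 = 32)
-120*15 + k = -120*15 + 32 = -1800 + 32 = -1768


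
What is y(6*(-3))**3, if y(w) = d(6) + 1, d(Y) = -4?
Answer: -27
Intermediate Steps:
y(w) = -3 (y(w) = -4 + 1 = -3)
y(6*(-3))**3 = (-3)**3 = -27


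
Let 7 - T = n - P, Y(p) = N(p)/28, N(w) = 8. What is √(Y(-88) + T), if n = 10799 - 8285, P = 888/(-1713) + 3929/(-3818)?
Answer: 5*I*√23365387659632046/15260546 ≈ 50.083*I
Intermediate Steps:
P = -3373587/2180078 (P = 888*(-1/1713) + 3929*(-1/3818) = -296/571 - 3929/3818 = -3373587/2180078 ≈ -1.5475)
n = 2514
Y(p) = 2/7 (Y(p) = 8/28 = 8*(1/28) = 2/7)
T = -5468829133/2180078 (T = 7 - (2514 - 1*(-3373587/2180078)) = 7 - (2514 + 3373587/2180078) = 7 - 1*5484089679/2180078 = 7 - 5484089679/2180078 = -5468829133/2180078 ≈ -2508.5)
√(Y(-88) + T) = √(2/7 - 5468829133/2180078) = √(-38277443775/15260546) = 5*I*√23365387659632046/15260546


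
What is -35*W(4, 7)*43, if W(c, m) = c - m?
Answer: 4515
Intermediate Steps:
-35*W(4, 7)*43 = -35*(4 - 1*7)*43 = -35*(4 - 7)*43 = -35*(-3)*43 = 105*43 = 4515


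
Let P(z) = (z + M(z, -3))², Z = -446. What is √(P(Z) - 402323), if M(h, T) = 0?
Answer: I*√203407 ≈ 451.01*I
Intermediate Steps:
P(z) = z² (P(z) = (z + 0)² = z²)
√(P(Z) - 402323) = √((-446)² - 402323) = √(198916 - 402323) = √(-203407) = I*√203407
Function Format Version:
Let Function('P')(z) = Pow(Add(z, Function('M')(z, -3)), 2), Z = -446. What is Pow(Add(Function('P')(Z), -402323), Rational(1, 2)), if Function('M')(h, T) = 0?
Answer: Mul(I, Pow(203407, Rational(1, 2))) ≈ Mul(451.01, I)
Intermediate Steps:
Function('P')(z) = Pow(z, 2) (Function('P')(z) = Pow(Add(z, 0), 2) = Pow(z, 2))
Pow(Add(Function('P')(Z), -402323), Rational(1, 2)) = Pow(Add(Pow(-446, 2), -402323), Rational(1, 2)) = Pow(Add(198916, -402323), Rational(1, 2)) = Pow(-203407, Rational(1, 2)) = Mul(I, Pow(203407, Rational(1, 2)))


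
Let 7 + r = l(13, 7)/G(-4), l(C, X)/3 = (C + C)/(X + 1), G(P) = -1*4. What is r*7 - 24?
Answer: -1441/16 ≈ -90.063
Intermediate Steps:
G(P) = -4
l(C, X) = 6*C/(1 + X) (l(C, X) = 3*((C + C)/(X + 1)) = 3*((2*C)/(1 + X)) = 3*(2*C/(1 + X)) = 6*C/(1 + X))
r = -151/16 (r = -7 + (6*13/(1 + 7))/(-4) = -7 + (6*13/8)*(-¼) = -7 + (6*13*(⅛))*(-¼) = -7 + (39/4)*(-¼) = -7 - 39/16 = -151/16 ≈ -9.4375)
r*7 - 24 = -151/16*7 - 24 = -1057/16 - 24 = -1441/16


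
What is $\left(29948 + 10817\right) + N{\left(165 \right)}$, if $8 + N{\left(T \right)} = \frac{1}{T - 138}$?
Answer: $\frac{1100440}{27} \approx 40757.0$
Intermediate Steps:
$N{\left(T \right)} = -8 + \frac{1}{-138 + T}$ ($N{\left(T \right)} = -8 + \frac{1}{T - 138} = -8 + \frac{1}{-138 + T}$)
$\left(29948 + 10817\right) + N{\left(165 \right)} = \left(29948 + 10817\right) + \frac{1105 - 1320}{-138 + 165} = 40765 + \frac{1105 - 1320}{27} = 40765 + \frac{1}{27} \left(-215\right) = 40765 - \frac{215}{27} = \frac{1100440}{27}$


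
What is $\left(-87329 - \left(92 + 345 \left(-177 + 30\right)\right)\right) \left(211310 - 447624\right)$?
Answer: $8674141684$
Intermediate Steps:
$\left(-87329 - \left(92 + 345 \left(-177 + 30\right)\right)\right) \left(211310 - 447624\right) = \left(-87329 - -50623\right) \left(-236314\right) = \left(-87329 + \left(-92 + 50715\right)\right) \left(-236314\right) = \left(-87329 + 50623\right) \left(-236314\right) = \left(-36706\right) \left(-236314\right) = 8674141684$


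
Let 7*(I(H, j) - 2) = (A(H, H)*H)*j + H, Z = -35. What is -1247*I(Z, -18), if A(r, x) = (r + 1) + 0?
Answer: 3819561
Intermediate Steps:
A(r, x) = 1 + r (A(r, x) = (1 + r) + 0 = 1 + r)
I(H, j) = 2 + H/7 + H*j*(1 + H)/7 (I(H, j) = 2 + (((1 + H)*H)*j + H)/7 = 2 + ((H*(1 + H))*j + H)/7 = 2 + (H*j*(1 + H) + H)/7 = 2 + (H + H*j*(1 + H))/7 = 2 + (H/7 + H*j*(1 + H)/7) = 2 + H/7 + H*j*(1 + H)/7)
-1247*I(Z, -18) = -1247*(2 + (⅐)*(-35) + (⅐)*(-35)*(-18)*(1 - 35)) = -1247*(2 - 5 + (⅐)*(-35)*(-18)*(-34)) = -1247*(2 - 5 - 3060) = -1247*(-3063) = 3819561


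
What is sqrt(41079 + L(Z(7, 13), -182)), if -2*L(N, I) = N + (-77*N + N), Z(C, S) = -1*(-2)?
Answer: 19*sqrt(114) ≈ 202.86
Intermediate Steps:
Z(C, S) = 2
L(N, I) = 75*N/2 (L(N, I) = -(N + (-77*N + N))/2 = -(N - 76*N)/2 = -(-75)*N/2 = 75*N/2)
sqrt(41079 + L(Z(7, 13), -182)) = sqrt(41079 + (75/2)*2) = sqrt(41079 + 75) = sqrt(41154) = 19*sqrt(114)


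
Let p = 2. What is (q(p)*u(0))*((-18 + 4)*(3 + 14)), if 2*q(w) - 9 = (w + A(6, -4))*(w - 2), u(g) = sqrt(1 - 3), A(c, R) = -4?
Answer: -1071*I*sqrt(2) ≈ -1514.6*I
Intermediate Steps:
u(g) = I*sqrt(2) (u(g) = sqrt(-2) = I*sqrt(2))
q(w) = 9/2 + (-4 + w)*(-2 + w)/2 (q(w) = 9/2 + ((w - 4)*(w - 2))/2 = 9/2 + ((-4 + w)*(-2 + w))/2 = 9/2 + (-4 + w)*(-2 + w)/2)
(q(p)*u(0))*((-18 + 4)*(3 + 14)) = ((17/2 + (1/2)*2**2 - 3*2)*(I*sqrt(2)))*((-18 + 4)*(3 + 14)) = ((17/2 + (1/2)*4 - 6)*(I*sqrt(2)))*(-14*17) = ((17/2 + 2 - 6)*(I*sqrt(2)))*(-238) = (9*(I*sqrt(2))/2)*(-238) = (9*I*sqrt(2)/2)*(-238) = -1071*I*sqrt(2)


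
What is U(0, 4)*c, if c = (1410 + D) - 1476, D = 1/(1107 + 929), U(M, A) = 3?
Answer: -403125/2036 ≈ -198.00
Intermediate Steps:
D = 1/2036 ≈ 0.00049116
c = -134375/2036 (c = (1410 + 1/2036) - 1476 = 2870761/2036 - 1476 = -134375/2036 ≈ -66.000)
U(0, 4)*c = 3*(-134375/2036) = -403125/2036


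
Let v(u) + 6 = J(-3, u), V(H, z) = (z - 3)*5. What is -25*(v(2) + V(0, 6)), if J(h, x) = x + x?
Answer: -325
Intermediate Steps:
V(H, z) = -15 + 5*z (V(H, z) = (-3 + z)*5 = -15 + 5*z)
J(h, x) = 2*x
v(u) = -6 + 2*u
-25*(v(2) + V(0, 6)) = -25*((-6 + 2*2) + (-15 + 5*6)) = -25*((-6 + 4) + (-15 + 30)) = -25*(-2 + 15) = -25*13 = -325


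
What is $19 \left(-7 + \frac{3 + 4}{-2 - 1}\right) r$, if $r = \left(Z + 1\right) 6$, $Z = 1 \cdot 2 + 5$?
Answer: $-8512$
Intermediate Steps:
$Z = 7$ ($Z = 2 + 5 = 7$)
$r = 48$ ($r = \left(7 + 1\right) 6 = 8 \cdot 6 = 48$)
$19 \left(-7 + \frac{3 + 4}{-2 - 1}\right) r = 19 \left(-7 + \frac{3 + 4}{-2 - 1}\right) 48 = 19 \left(-7 + \frac{7}{-3}\right) 48 = 19 \left(-7 + 7 \left(- \frac{1}{3}\right)\right) 48 = 19 \left(-7 - \frac{7}{3}\right) 48 = 19 \left(- \frac{28}{3}\right) 48 = \left(- \frac{532}{3}\right) 48 = -8512$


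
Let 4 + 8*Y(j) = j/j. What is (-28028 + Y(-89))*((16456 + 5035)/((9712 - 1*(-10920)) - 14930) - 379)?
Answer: 479748689709/45616 ≈ 1.0517e+7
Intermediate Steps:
Y(j) = -3/8 (Y(j) = -½ + (j/j)/8 = -½ + (⅛)*1 = -½ + ⅛ = -3/8)
(-28028 + Y(-89))*((16456 + 5035)/((9712 - 1*(-10920)) - 14930) - 379) = (-28028 - 3/8)*((16456 + 5035)/((9712 - 1*(-10920)) - 14930) - 379) = -224227*(21491/((9712 + 10920) - 14930) - 379)/8 = -224227*(21491/(20632 - 14930) - 379)/8 = -224227*(21491/5702 - 379)/8 = -224227/8*(-2139567/5702) = 479748689709/45616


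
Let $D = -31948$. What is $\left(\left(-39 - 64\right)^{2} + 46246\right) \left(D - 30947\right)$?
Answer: $-3575895225$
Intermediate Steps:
$\left(\left(-39 - 64\right)^{2} + 46246\right) \left(D - 30947\right) = \left(\left(-39 - 64\right)^{2} + 46246\right) \left(-31948 - 30947\right) = \left(\left(-103\right)^{2} + 46246\right) \left(-62895\right) = \left(10609 + 46246\right) \left(-62895\right) = 56855 \left(-62895\right) = -3575895225$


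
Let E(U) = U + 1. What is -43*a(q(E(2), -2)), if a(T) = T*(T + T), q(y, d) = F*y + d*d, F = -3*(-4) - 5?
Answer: -53750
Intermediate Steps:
F = 7 (F = 12 - 5 = 7)
E(U) = 1 + U
q(y, d) = d² + 7*y (q(y, d) = 7*y + d*d = 7*y + d² = d² + 7*y)
a(T) = 2*T² (a(T) = T*(2*T) = 2*T²)
-43*a(q(E(2), -2)) = -86*((-2)² + 7*(1 + 2))² = -86*(4 + 7*3)² = -86*(4 + 21)² = -86*25² = -86*625 = -43*1250 = -53750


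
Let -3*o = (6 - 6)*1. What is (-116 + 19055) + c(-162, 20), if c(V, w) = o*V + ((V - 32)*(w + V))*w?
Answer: 569899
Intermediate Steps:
o = 0 (o = -(6 - 6)/3 = -0 = -⅓*0 = 0)
c(V, w) = w*(-32 + V)*(V + w) (c(V, w) = 0*V + ((V - 32)*(w + V))*w = 0 + ((-32 + V)*(V + w))*w = 0 + w*(-32 + V)*(V + w) = w*(-32 + V)*(V + w))
(-116 + 19055) + c(-162, 20) = (-116 + 19055) + 20*((-162)² - 32*(-162) - 32*20 - 162*20) = 18939 + 20*(26244 + 5184 - 640 - 3240) = 18939 + 20*27548 = 18939 + 550960 = 569899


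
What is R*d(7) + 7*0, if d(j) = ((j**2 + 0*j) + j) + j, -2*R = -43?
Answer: 2709/2 ≈ 1354.5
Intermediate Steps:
R = 43/2 (R = -1/2*(-43) = 43/2 ≈ 21.500)
d(j) = j**2 + 2*j (d(j) = ((j**2 + 0) + j) + j = (j**2 + j) + j = (j + j**2) + j = j**2 + 2*j)
R*d(7) + 7*0 = 43*(7*(2 + 7))/2 + 7*0 = 43*(7*9)/2 + 0 = (43/2)*63 + 0 = 2709/2 + 0 = 2709/2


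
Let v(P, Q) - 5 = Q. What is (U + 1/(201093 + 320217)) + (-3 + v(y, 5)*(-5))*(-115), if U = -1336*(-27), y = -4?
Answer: 21982078771/521310 ≈ 42167.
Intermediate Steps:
v(P, Q) = 5 + Q
U = 36072
(U + 1/(201093 + 320217)) + (-3 + v(y, 5)*(-5))*(-115) = (36072 + 1/(201093 + 320217)) + (-3 + (5 + 5)*(-5))*(-115) = (36072 + 1/521310) + (-3 + 10*(-5))*(-115) = (36072 + 1/521310) + (-3 - 50)*(-115) = 18804694321/521310 - 53*(-115) = 18804694321/521310 + 6095 = 21982078771/521310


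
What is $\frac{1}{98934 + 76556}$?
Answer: $\frac{1}{175490} \approx 5.6983 \cdot 10^{-6}$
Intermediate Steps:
$\frac{1}{98934 + 76556} = \frac{1}{175490}$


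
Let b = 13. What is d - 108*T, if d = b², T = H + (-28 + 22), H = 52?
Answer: -4799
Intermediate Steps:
T = 46 (T = 52 + (-28 + 22) = 52 - 6 = 46)
d = 169 (d = 13² = 169)
d - 108*T = 169 - 108*46 = 169 - 4968 = -4799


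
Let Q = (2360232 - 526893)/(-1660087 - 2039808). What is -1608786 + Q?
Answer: -5952341110809/3699895 ≈ -1.6088e+6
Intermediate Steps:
Q = -1833339/3699895 (Q = 1833339/(-3699895) = 1833339*(-1/3699895) = -1833339/3699895 ≈ -0.49551)
-1608786 + Q = -1608786 - 1833339/3699895 = -5952341110809/3699895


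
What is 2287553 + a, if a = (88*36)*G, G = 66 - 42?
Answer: 2363585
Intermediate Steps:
G = 24
a = 76032 (a = (88*36)*24 = 3168*24 = 76032)
2287553 + a = 2287553 + 76032 = 2363585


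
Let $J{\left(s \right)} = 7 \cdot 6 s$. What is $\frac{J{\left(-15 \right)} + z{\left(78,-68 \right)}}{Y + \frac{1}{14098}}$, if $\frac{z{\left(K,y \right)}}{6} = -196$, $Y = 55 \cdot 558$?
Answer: $- \frac{25460988}{432667621} \approx -0.058847$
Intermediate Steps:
$Y = 30690$
$z{\left(K,y \right)} = -1176$ ($z{\left(K,y \right)} = 6 \left(-196\right) = -1176$)
$J{\left(s \right)} = 42 s$
$\frac{J{\left(-15 \right)} + z{\left(78,-68 \right)}}{Y + \frac{1}{14098}} = \frac{42 \left(-15\right) - 1176}{30690 + \frac{1}{14098}} = \frac{-630 - 1176}{30690 + \frac{1}{14098}} = - \frac{1806}{\frac{432667621}{14098}} = \left(-1806\right) \frac{14098}{432667621} = - \frac{25460988}{432667621}$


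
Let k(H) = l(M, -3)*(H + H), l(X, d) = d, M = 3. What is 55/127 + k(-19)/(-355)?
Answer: 5047/45085 ≈ 0.11194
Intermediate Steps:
k(H) = -6*H (k(H) = -3*(H + H) = -6*H)
55/127 + k(-19)/(-355) = 55/127 - 6*(-19)/(-355) = 55*(1/127) + 114*(-1/355) = 55/127 - 114/355 = 5047/45085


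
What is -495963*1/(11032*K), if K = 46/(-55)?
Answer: 27277965/507472 ≈ 53.753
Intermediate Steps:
K = -46/55 (K = 46*(-1/55) = -46/55 ≈ -0.83636)
-495963*1/(11032*K) = -495963/(11032*(-46/55)) = -495963/(-507472/55) = -495963*(-55/507472) = 27277965/507472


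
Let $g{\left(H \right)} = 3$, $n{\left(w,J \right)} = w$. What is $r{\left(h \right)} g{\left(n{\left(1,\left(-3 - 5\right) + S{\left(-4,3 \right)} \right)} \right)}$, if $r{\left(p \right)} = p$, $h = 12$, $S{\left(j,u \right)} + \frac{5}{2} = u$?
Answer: $36$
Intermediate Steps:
$S{\left(j,u \right)} = - \frac{5}{2} + u$
$r{\left(h \right)} g{\left(n{\left(1,\left(-3 - 5\right) + S{\left(-4,3 \right)} \right)} \right)} = 12 \cdot 3 = 36$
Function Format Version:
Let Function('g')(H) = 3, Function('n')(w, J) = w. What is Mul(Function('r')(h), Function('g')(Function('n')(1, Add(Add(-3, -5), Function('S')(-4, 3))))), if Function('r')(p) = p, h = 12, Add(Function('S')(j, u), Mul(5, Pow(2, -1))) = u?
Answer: 36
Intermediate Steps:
Function('S')(j, u) = Add(Rational(-5, 2), u)
Mul(Function('r')(h), Function('g')(Function('n')(1, Add(Add(-3, -5), Function('S')(-4, 3))))) = Mul(12, 3) = 36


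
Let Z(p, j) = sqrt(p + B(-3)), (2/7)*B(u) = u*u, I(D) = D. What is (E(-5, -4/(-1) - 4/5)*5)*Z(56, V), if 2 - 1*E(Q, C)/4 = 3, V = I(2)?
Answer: -50*sqrt(14) ≈ -187.08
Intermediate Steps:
V = 2
E(Q, C) = -4 (E(Q, C) = 8 - 4*3 = 8 - 12 = -4)
B(u) = 7*u**2/2 (B(u) = 7*(u*u)/2 = 7*u**2/2)
Z(p, j) = sqrt(63/2 + p) (Z(p, j) = sqrt(p + (7/2)*(-3)**2) = sqrt(p + (7/2)*9) = sqrt(p + 63/2) = sqrt(63/2 + p))
(E(-5, -4/(-1) - 4/5)*5)*Z(56, V) = (-4*5)*(sqrt(126 + 4*56)/2) = -10*sqrt(126 + 224) = -10*sqrt(350) = -10*5*sqrt(14) = -50*sqrt(14)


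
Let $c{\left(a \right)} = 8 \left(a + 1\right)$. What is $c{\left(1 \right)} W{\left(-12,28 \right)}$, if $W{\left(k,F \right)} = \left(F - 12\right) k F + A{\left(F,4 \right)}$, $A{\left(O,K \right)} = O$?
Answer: $-85568$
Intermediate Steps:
$c{\left(a \right)} = 8 + 8 a$ ($c{\left(a \right)} = 8 \left(1 + a\right) = 8 + 8 a$)
$W{\left(k,F \right)} = F + F k \left(-12 + F\right)$ ($W{\left(k,F \right)} = \left(F - 12\right) k F + F = \left(-12 + F\right) k F + F = k \left(-12 + F\right) F + F = F k \left(-12 + F\right) + F = F + F k \left(-12 + F\right)$)
$c{\left(1 \right)} W{\left(-12,28 \right)} = \left(8 + 8 \cdot 1\right) 28 \left(1 - -144 + 28 \left(-12\right)\right) = \left(8 + 8\right) 28 \left(1 + 144 - 336\right) = 16 \cdot 28 \left(-191\right) = 16 \left(-5348\right) = -85568$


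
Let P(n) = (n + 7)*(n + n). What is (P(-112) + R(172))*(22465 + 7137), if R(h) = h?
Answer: 701330584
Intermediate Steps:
P(n) = 2*n*(7 + n) (P(n) = (7 + n)*(2*n) = 2*n*(7 + n))
(P(-112) + R(172))*(22465 + 7137) = (2*(-112)*(7 - 112) + 172)*(22465 + 7137) = (2*(-112)*(-105) + 172)*29602 = (23520 + 172)*29602 = 23692*29602 = 701330584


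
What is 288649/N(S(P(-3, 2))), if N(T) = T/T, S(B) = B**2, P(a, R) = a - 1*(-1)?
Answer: 288649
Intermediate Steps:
P(a, R) = 1 + a (P(a, R) = a + 1 = 1 + a)
N(T) = 1
288649/N(S(P(-3, 2))) = 288649/1 = 288649*1 = 288649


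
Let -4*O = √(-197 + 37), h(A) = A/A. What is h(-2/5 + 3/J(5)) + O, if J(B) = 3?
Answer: 1 - I*√10 ≈ 1.0 - 3.1623*I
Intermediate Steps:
h(A) = 1
O = -I*√10 (O = -√(-197 + 37)/4 = -I*√10 ≈ -3.1623*I)
h(-2/5 + 3/J(5)) + O = 1 - I*√10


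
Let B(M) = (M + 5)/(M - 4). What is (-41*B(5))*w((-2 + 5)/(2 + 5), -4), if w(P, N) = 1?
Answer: -410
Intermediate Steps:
B(M) = (5 + M)/(-4 + M)
(-41*B(5))*w((-2 + 5)/(2 + 5), -4) = -41*(5 + 5)/(-4 + 5)*1 = -41*10/1*1 = -41*10*1 = -410*1 = -410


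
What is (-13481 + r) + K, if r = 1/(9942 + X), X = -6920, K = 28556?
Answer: 45556651/3022 ≈ 15075.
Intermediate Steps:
r = 1/3022 (r = 1/(9942 - 6920) = 1/3022 ≈ 0.00033091)
(-13481 + r) + K = (-13481 + 1/3022) + 28556 = -40739581/3022 + 28556 = 45556651/3022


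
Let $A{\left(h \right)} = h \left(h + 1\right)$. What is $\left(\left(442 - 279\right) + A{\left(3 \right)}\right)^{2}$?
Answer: $30625$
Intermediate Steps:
$A{\left(h \right)} = h \left(1 + h\right)$
$\left(\left(442 - 279\right) + A{\left(3 \right)}\right)^{2} = \left(\left(442 - 279\right) + 3 \left(1 + 3\right)\right)^{2} = \left(163 + 3 \cdot 4\right)^{2} = \left(163 + 12\right)^{2} = 175^{2} = 30625$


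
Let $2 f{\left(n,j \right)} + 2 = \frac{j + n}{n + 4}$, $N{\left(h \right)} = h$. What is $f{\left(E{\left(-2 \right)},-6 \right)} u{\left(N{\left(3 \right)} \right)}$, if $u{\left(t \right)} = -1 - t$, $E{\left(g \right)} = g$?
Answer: $12$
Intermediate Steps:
$f{\left(n,j \right)} = -1 + \frac{j + n}{2 \left(4 + n\right)}$ ($f{\left(n,j \right)} = -1 + \frac{\left(j + n\right) \frac{1}{n + 4}}{2} = -1 + \frac{\left(j + n\right) \frac{1}{4 + n}}{2} = -1 + \frac{\frac{1}{4 + n} \left(j + n\right)}{2} = -1 + \frac{j + n}{2 \left(4 + n\right)}$)
$f{\left(E{\left(-2 \right)},-6 \right)} u{\left(N{\left(3 \right)} \right)} = \frac{-8 - 6 - -2}{2 \left(4 - 2\right)} \left(-1 - 3\right) = \frac{-8 - 6 + 2}{2 \cdot 2} \left(-1 - 3\right) = \frac{1}{2} \cdot \frac{1}{2} \left(-12\right) \left(-4\right) = \left(-3\right) \left(-4\right) = 12$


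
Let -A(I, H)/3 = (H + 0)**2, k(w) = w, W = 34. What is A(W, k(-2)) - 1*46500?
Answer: -46512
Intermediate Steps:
A(I, H) = -3*H**2 (A(I, H) = -3*(H + 0)**2 = -3*H**2)
A(W, k(-2)) - 1*46500 = -3*(-2)**2 - 1*46500 = -3*4 - 46500 = -12 - 46500 = -46512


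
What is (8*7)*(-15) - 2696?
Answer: -3536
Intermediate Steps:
(8*7)*(-15) - 2696 = 56*(-15) - 2696 = -840 - 2696 = -3536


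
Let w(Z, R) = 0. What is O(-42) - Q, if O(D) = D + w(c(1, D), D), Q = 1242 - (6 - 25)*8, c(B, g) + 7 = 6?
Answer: -1436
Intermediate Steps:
c(B, g) = -1 (c(B, g) = -7 + 6 = -1)
Q = 1394 (Q = 1242 - (-19)*8 = 1242 - 1*(-152) = 1242 + 152 = 1394)
O(D) = D (O(D) = D + 0 = D)
O(-42) - Q = -42 - 1*1394 = -42 - 1394 = -1436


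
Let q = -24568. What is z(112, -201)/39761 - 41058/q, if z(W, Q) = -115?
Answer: 814840909/488424124 ≈ 1.6683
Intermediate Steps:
z(112, -201)/39761 - 41058/q = -115/39761 - 41058/(-24568) = -115*1/39761 - 41058*(-1/24568) = -115/39761 + 20529/12284 = 814840909/488424124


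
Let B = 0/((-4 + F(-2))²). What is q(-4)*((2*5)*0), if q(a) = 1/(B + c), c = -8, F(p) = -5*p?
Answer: 0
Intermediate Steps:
B = 0 (B = 0/((-4 - 5*(-2))²) = 0/((-4 + 10)²) = 0/(6²) = 0/36 = 0*(1/36) = 0)
q(a) = -⅛ (q(a) = 1/(0 - 8) = 1/(-8) = -⅛)
q(-4)*((2*5)*0) = -2*5*0/8 = -5*0/4 = -⅛*0 = 0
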